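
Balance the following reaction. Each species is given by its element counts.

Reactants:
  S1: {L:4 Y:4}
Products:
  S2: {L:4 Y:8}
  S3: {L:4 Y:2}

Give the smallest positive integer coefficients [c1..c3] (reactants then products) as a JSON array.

L: 3·4 = 12 | 1·4+2·4 = 12
Y: 3·4 = 12 | 1·8+2·2 = 12
gcd(3,1,2) = 1

Coefficients: [3, 1, 2]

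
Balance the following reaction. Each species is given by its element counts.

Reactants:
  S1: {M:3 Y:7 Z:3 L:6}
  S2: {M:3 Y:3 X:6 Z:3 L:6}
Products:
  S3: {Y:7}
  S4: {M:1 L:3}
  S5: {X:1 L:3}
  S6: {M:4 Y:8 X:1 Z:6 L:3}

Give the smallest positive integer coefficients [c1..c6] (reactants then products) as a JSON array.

Coefficients: [5, 1, 2, 6, 3, 3]

M: 5·3+1·3 = 18 | 2·0+6·1+3·0+3·4 = 18
Y: 5·7+1·3 = 38 | 2·7+6·0+3·0+3·8 = 38
X: 5·0+1·6 = 6 | 2·0+6·0+3·1+3·1 = 6
Z: 5·3+1·3 = 18 | 2·0+6·0+3·0+3·6 = 18
L: 5·6+1·6 = 36 | 2·0+6·3+3·3+3·3 = 36
gcd(5,1,2,6,3,3) = 1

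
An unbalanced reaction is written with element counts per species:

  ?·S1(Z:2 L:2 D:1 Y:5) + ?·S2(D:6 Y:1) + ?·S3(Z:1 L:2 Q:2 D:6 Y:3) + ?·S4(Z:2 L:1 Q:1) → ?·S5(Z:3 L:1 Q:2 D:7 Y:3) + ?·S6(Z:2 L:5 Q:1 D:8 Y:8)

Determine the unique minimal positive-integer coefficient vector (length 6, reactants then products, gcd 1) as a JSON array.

Coefficients: [4, 4, 4, 3, 4, 3]

Z: 4·2+4·0+4·1+3·2 = 18 | 4·3+3·2 = 18
L: 4·2+4·0+4·2+3·1 = 19 | 4·1+3·5 = 19
Q: 4·0+4·0+4·2+3·1 = 11 | 4·2+3·1 = 11
D: 4·1+4·6+4·6+3·0 = 52 | 4·7+3·8 = 52
Y: 4·5+4·1+4·3+3·0 = 36 | 4·3+3·8 = 36
gcd(4,4,4,3,4,3) = 1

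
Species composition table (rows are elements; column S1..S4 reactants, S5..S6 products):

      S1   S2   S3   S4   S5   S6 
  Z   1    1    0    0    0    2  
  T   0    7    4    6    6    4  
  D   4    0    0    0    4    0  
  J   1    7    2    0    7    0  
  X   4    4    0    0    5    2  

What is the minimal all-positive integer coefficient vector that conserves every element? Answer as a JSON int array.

Coefficients: [6, 4, 4, 2, 6, 5]

Z: 6·1+4·1+4·0+2·0 = 10 | 6·0+5·2 = 10
T: 6·0+4·7+4·4+2·6 = 56 | 6·6+5·4 = 56
D: 6·4+4·0+4·0+2·0 = 24 | 6·4+5·0 = 24
J: 6·1+4·7+4·2+2·0 = 42 | 6·7+5·0 = 42
X: 6·4+4·4+4·0+2·0 = 40 | 6·5+5·2 = 40
gcd(6,4,4,2,6,5) = 1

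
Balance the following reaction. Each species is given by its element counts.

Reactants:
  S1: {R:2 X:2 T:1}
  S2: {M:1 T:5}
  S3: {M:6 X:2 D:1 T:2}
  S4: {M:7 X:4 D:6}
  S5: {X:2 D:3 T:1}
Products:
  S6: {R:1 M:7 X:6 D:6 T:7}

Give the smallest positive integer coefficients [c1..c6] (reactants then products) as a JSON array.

Coefficients: [2, 3, 3, 1, 5, 4]

R: 2·2+3·0+3·0+1·0+5·0 = 4 | 4·1 = 4
M: 2·0+3·1+3·6+1·7+5·0 = 28 | 4·7 = 28
X: 2·2+3·0+3·2+1·4+5·2 = 24 | 4·6 = 24
D: 2·0+3·0+3·1+1·6+5·3 = 24 | 4·6 = 24
T: 2·1+3·5+3·2+1·0+5·1 = 28 | 4·7 = 28
gcd(2,3,3,1,5,4) = 1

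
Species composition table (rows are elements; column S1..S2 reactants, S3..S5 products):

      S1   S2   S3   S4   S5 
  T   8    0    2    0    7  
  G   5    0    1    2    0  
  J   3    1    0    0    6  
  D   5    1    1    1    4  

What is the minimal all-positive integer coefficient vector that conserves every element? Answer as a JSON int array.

T: 3·8+3·0 = 24 | 5·2+5·0+2·7 = 24
G: 3·5+3·0 = 15 | 5·1+5·2+2·0 = 15
J: 3·3+3·1 = 12 | 5·0+5·0+2·6 = 12
D: 3·5+3·1 = 18 | 5·1+5·1+2·4 = 18
gcd(3,3,5,5,2) = 1

Coefficients: [3, 3, 5, 5, 2]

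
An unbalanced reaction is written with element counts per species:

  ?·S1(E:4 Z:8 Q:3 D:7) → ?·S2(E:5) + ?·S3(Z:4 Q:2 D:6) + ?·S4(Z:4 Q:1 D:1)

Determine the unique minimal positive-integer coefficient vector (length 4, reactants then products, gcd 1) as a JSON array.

Coefficients: [5, 4, 5, 5]

E: 5·4 = 20 | 4·5+5·0+5·0 = 20
Z: 5·8 = 40 | 4·0+5·4+5·4 = 40
Q: 5·3 = 15 | 4·0+5·2+5·1 = 15
D: 5·7 = 35 | 4·0+5·6+5·1 = 35
gcd(5,4,5,5) = 1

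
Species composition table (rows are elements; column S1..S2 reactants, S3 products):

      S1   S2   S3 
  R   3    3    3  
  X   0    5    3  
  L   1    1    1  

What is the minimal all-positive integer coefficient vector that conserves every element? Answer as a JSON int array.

R: 2·3+3·3 = 15 | 5·3 = 15
X: 2·0+3·5 = 15 | 5·3 = 15
L: 2·1+3·1 = 5 | 5·1 = 5
gcd(2,3,5) = 1

Coefficients: [2, 3, 5]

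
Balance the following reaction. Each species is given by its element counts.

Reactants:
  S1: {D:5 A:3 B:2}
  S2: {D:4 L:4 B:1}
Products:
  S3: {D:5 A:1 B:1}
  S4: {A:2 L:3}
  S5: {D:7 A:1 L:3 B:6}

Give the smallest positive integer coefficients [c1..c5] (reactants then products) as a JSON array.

Coefficients: [4, 3, 5, 3, 1]

D: 4·5+3·4 = 32 | 5·5+3·0+1·7 = 32
A: 4·3+3·0 = 12 | 5·1+3·2+1·1 = 12
L: 4·0+3·4 = 12 | 5·0+3·3+1·3 = 12
B: 4·2+3·1 = 11 | 5·1+3·0+1·6 = 11
gcd(4,3,5,3,1) = 1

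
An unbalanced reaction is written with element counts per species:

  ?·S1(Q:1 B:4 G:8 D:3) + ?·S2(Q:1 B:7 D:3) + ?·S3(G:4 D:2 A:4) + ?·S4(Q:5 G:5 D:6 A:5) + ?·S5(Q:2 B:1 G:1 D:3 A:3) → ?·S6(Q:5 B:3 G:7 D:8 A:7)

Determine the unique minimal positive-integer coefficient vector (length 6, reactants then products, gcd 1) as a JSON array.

Q: 1·1+1·1+2·0+3·5+4·2 = 25 | 5·5 = 25
B: 1·4+1·7+2·0+3·0+4·1 = 15 | 5·3 = 15
G: 1·8+1·0+2·4+3·5+4·1 = 35 | 5·7 = 35
D: 1·3+1·3+2·2+3·6+4·3 = 40 | 5·8 = 40
A: 1·0+1·0+2·4+3·5+4·3 = 35 | 5·7 = 35
gcd(1,1,2,3,4,5) = 1

Coefficients: [1, 1, 2, 3, 4, 5]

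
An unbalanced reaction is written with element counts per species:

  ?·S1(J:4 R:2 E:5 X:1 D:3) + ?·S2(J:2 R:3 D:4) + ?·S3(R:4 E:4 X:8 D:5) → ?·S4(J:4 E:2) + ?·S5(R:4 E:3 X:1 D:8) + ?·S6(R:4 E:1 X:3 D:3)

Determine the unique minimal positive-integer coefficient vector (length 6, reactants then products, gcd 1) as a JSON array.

J: 4·4+4·2+1·0 = 24 | 6·4+3·0+3·0 = 24
R: 4·2+4·3+1·4 = 24 | 6·0+3·4+3·4 = 24
E: 4·5+4·0+1·4 = 24 | 6·2+3·3+3·1 = 24
X: 4·1+4·0+1·8 = 12 | 6·0+3·1+3·3 = 12
D: 4·3+4·4+1·5 = 33 | 6·0+3·8+3·3 = 33
gcd(4,4,1,6,3,3) = 1

Coefficients: [4, 4, 1, 6, 3, 3]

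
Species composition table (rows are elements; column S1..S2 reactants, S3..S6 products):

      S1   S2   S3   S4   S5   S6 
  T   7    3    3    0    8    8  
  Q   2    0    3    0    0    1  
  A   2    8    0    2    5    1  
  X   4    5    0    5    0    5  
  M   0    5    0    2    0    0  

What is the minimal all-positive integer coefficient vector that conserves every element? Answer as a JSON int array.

T: 5·7+2·3 = 41 | 3·3+5·0+3·8+1·8 = 41
Q: 5·2+2·0 = 10 | 3·3+5·0+3·0+1·1 = 10
A: 5·2+2·8 = 26 | 3·0+5·2+3·5+1·1 = 26
X: 5·4+2·5 = 30 | 3·0+5·5+3·0+1·5 = 30
M: 5·0+2·5 = 10 | 3·0+5·2+3·0+1·0 = 10
gcd(5,2,3,5,3,1) = 1

Coefficients: [5, 2, 3, 5, 3, 1]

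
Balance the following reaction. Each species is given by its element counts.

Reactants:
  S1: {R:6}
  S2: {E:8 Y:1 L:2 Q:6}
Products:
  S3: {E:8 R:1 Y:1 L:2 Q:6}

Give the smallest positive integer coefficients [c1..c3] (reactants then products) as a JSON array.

Coefficients: [1, 6, 6]

E: 1·0+6·8 = 48 | 6·8 = 48
R: 1·6+6·0 = 6 | 6·1 = 6
Y: 1·0+6·1 = 6 | 6·1 = 6
L: 1·0+6·2 = 12 | 6·2 = 12
Q: 1·0+6·6 = 36 | 6·6 = 36
gcd(1,6,6) = 1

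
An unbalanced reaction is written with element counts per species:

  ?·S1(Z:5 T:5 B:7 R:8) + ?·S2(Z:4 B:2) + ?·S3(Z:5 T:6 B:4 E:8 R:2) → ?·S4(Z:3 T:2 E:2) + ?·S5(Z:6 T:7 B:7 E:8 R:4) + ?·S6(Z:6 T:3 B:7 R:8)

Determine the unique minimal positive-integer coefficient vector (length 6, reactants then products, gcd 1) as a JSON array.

Z: 2·5+2·4+6·5 = 48 | 4·3+5·6+1·6 = 48
T: 2·5+2·0+6·6 = 46 | 4·2+5·7+1·3 = 46
B: 2·7+2·2+6·4 = 42 | 4·0+5·7+1·7 = 42
E: 2·0+2·0+6·8 = 48 | 4·2+5·8+1·0 = 48
R: 2·8+2·0+6·2 = 28 | 4·0+5·4+1·8 = 28
gcd(2,2,6,4,5,1) = 1

Coefficients: [2, 2, 6, 4, 5, 1]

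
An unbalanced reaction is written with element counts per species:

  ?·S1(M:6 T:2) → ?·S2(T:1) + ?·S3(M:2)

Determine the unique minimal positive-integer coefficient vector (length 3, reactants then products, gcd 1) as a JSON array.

Coefficients: [1, 2, 3]

M: 1·6 = 6 | 2·0+3·2 = 6
T: 1·2 = 2 | 2·1+3·0 = 2
gcd(1,2,3) = 1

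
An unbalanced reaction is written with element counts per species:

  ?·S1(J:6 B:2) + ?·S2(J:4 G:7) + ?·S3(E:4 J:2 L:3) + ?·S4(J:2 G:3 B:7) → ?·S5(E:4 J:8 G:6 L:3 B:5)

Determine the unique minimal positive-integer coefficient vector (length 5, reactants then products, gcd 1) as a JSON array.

E: 2·0+3·0+5·4+3·0 = 20 | 5·4 = 20
J: 2·6+3·4+5·2+3·2 = 40 | 5·8 = 40
G: 2·0+3·7+5·0+3·3 = 30 | 5·6 = 30
L: 2·0+3·0+5·3+3·0 = 15 | 5·3 = 15
B: 2·2+3·0+5·0+3·7 = 25 | 5·5 = 25
gcd(2,3,5,3,5) = 1

Coefficients: [2, 3, 5, 3, 5]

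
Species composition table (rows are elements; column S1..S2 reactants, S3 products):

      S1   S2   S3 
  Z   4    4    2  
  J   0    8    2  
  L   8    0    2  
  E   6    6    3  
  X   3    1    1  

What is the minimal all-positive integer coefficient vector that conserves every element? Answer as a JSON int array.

Z: 1·4+1·4 = 8 | 4·2 = 8
J: 1·0+1·8 = 8 | 4·2 = 8
L: 1·8+1·0 = 8 | 4·2 = 8
E: 1·6+1·6 = 12 | 4·3 = 12
X: 1·3+1·1 = 4 | 4·1 = 4
gcd(1,1,4) = 1

Coefficients: [1, 1, 4]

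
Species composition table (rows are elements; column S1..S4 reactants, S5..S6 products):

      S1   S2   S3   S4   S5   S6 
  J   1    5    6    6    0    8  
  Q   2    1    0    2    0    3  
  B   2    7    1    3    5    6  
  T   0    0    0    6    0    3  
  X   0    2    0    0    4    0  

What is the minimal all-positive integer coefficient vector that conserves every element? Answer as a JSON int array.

Coefficients: [4, 4, 1, 3, 2, 6]

J: 4·1+4·5+1·6+3·6 = 48 | 2·0+6·8 = 48
Q: 4·2+4·1+1·0+3·2 = 18 | 2·0+6·3 = 18
B: 4·2+4·7+1·1+3·3 = 46 | 2·5+6·6 = 46
T: 4·0+4·0+1·0+3·6 = 18 | 2·0+6·3 = 18
X: 4·0+4·2+1·0+3·0 = 8 | 2·4+6·0 = 8
gcd(4,4,1,3,2,6) = 1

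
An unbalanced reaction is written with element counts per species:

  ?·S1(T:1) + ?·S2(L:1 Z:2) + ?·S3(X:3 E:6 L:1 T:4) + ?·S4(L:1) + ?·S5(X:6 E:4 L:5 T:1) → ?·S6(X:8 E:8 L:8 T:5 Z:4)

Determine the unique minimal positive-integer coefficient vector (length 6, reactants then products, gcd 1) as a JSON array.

Coefficients: [4, 6, 2, 1, 3, 3]

X: 4·0+6·0+2·3+1·0+3·6 = 24 | 3·8 = 24
E: 4·0+6·0+2·6+1·0+3·4 = 24 | 3·8 = 24
L: 4·0+6·1+2·1+1·1+3·5 = 24 | 3·8 = 24
T: 4·1+6·0+2·4+1·0+3·1 = 15 | 3·5 = 15
Z: 4·0+6·2+2·0+1·0+3·0 = 12 | 3·4 = 12
gcd(4,6,2,1,3,3) = 1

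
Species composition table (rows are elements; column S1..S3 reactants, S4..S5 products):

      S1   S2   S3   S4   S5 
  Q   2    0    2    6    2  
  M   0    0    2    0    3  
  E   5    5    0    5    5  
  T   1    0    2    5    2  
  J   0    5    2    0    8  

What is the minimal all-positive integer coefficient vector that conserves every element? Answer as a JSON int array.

Coefficients: [1, 4, 6, 1, 4]

Q: 1·2+4·0+6·2 = 14 | 1·6+4·2 = 14
M: 1·0+4·0+6·2 = 12 | 1·0+4·3 = 12
E: 1·5+4·5+6·0 = 25 | 1·5+4·5 = 25
T: 1·1+4·0+6·2 = 13 | 1·5+4·2 = 13
J: 1·0+4·5+6·2 = 32 | 1·0+4·8 = 32
gcd(1,4,6,1,4) = 1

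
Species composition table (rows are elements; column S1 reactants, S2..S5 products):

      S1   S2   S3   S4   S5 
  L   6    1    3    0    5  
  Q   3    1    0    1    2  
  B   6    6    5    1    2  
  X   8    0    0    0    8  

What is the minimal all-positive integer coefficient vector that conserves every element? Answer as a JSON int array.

Coefficients: [5, 2, 1, 3, 5]

L: 5·6 = 30 | 2·1+1·3+3·0+5·5 = 30
Q: 5·3 = 15 | 2·1+1·0+3·1+5·2 = 15
B: 5·6 = 30 | 2·6+1·5+3·1+5·2 = 30
X: 5·8 = 40 | 2·0+1·0+3·0+5·8 = 40
gcd(5,2,1,3,5) = 1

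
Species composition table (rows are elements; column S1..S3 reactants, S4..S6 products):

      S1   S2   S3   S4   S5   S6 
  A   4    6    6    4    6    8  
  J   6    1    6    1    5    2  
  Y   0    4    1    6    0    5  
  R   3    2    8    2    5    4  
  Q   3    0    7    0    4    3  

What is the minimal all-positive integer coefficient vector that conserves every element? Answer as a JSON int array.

A: 2·4+5·6+3·6 = 56 | 3·4+6·6+1·8 = 56
J: 2·6+5·1+3·6 = 35 | 3·1+6·5+1·2 = 35
Y: 2·0+5·4+3·1 = 23 | 3·6+6·0+1·5 = 23
R: 2·3+5·2+3·8 = 40 | 3·2+6·5+1·4 = 40
Q: 2·3+5·0+3·7 = 27 | 3·0+6·4+1·3 = 27
gcd(2,5,3,3,6,1) = 1

Coefficients: [2, 5, 3, 3, 6, 1]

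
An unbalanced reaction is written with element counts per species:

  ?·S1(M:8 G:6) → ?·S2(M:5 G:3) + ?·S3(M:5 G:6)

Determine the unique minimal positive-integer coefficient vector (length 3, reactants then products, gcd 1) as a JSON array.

Coefficients: [5, 6, 2]

M: 5·8 = 40 | 6·5+2·5 = 40
G: 5·6 = 30 | 6·3+2·6 = 30
gcd(5,6,2) = 1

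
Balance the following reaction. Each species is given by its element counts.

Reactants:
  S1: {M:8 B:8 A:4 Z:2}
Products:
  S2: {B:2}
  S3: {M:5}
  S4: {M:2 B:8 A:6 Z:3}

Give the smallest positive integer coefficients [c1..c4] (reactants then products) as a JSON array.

Coefficients: [3, 4, 4, 2]

M: 3·8 = 24 | 4·0+4·5+2·2 = 24
B: 3·8 = 24 | 4·2+4·0+2·8 = 24
A: 3·4 = 12 | 4·0+4·0+2·6 = 12
Z: 3·2 = 6 | 4·0+4·0+2·3 = 6
gcd(3,4,4,2) = 1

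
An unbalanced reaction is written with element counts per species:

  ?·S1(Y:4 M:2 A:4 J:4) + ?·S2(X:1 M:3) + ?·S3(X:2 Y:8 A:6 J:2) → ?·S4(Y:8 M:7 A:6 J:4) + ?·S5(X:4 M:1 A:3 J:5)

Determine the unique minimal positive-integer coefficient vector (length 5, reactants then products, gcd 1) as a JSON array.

X: 6·0+6·1+1·2 = 8 | 4·0+2·4 = 8
Y: 6·4+6·0+1·8 = 32 | 4·8+2·0 = 32
M: 6·2+6·3+1·0 = 30 | 4·7+2·1 = 30
A: 6·4+6·0+1·6 = 30 | 4·6+2·3 = 30
J: 6·4+6·0+1·2 = 26 | 4·4+2·5 = 26
gcd(6,6,1,4,2) = 1

Coefficients: [6, 6, 1, 4, 2]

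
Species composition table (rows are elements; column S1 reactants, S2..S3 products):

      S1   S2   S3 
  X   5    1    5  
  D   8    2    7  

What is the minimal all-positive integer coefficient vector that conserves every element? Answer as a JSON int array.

Coefficients: [3, 5, 2]

X: 3·5 = 15 | 5·1+2·5 = 15
D: 3·8 = 24 | 5·2+2·7 = 24
gcd(3,5,2) = 1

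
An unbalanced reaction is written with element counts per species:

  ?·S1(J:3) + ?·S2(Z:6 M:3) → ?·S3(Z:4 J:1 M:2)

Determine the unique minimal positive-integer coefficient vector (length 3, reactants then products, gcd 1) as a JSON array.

Z: 1·0+2·6 = 12 | 3·4 = 12
J: 1·3+2·0 = 3 | 3·1 = 3
M: 1·0+2·3 = 6 | 3·2 = 6
gcd(1,2,3) = 1

Coefficients: [1, 2, 3]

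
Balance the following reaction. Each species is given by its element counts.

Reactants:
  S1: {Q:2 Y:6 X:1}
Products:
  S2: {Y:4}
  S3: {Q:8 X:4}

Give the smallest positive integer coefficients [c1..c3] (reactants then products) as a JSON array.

Q: 4·2 = 8 | 6·0+1·8 = 8
Y: 4·6 = 24 | 6·4+1·0 = 24
X: 4·1 = 4 | 6·0+1·4 = 4
gcd(4,6,1) = 1

Coefficients: [4, 6, 1]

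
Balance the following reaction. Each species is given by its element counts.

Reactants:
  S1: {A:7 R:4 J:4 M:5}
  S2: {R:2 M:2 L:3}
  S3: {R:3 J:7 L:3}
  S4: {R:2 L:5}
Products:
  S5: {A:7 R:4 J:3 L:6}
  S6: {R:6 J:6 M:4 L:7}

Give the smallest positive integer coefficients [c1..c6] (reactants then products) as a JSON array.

Coefficients: [2, 5, 4, 4, 2, 5]

A: 2·7+5·0+4·0+4·0 = 14 | 2·7+5·0 = 14
R: 2·4+5·2+4·3+4·2 = 38 | 2·4+5·6 = 38
J: 2·4+5·0+4·7+4·0 = 36 | 2·3+5·6 = 36
M: 2·5+5·2+4·0+4·0 = 20 | 2·0+5·4 = 20
L: 2·0+5·3+4·3+4·5 = 47 | 2·6+5·7 = 47
gcd(2,5,4,4,2,5) = 1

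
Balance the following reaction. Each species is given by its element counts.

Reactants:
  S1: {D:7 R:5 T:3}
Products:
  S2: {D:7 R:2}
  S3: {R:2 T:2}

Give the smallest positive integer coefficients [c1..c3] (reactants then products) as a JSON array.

D: 2·7 = 14 | 2·7+3·0 = 14
R: 2·5 = 10 | 2·2+3·2 = 10
T: 2·3 = 6 | 2·0+3·2 = 6
gcd(2,2,3) = 1

Coefficients: [2, 2, 3]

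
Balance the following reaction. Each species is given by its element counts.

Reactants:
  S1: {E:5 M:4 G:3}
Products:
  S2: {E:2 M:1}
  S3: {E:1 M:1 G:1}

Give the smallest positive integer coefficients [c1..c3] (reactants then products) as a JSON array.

E: 1·5 = 5 | 1·2+3·1 = 5
M: 1·4 = 4 | 1·1+3·1 = 4
G: 1·3 = 3 | 1·0+3·1 = 3
gcd(1,1,3) = 1

Coefficients: [1, 1, 3]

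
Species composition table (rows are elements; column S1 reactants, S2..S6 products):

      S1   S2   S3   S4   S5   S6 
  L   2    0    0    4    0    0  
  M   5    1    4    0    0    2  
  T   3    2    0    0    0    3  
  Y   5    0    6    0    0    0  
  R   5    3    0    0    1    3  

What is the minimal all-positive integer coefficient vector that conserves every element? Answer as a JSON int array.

L: 6·2 = 12 | 6·0+5·0+3·4+6·0+2·0 = 12
M: 6·5 = 30 | 6·1+5·4+3·0+6·0+2·2 = 30
T: 6·3 = 18 | 6·2+5·0+3·0+6·0+2·3 = 18
Y: 6·5 = 30 | 6·0+5·6+3·0+6·0+2·0 = 30
R: 6·5 = 30 | 6·3+5·0+3·0+6·1+2·3 = 30
gcd(6,6,5,3,6,2) = 1

Coefficients: [6, 6, 5, 3, 6, 2]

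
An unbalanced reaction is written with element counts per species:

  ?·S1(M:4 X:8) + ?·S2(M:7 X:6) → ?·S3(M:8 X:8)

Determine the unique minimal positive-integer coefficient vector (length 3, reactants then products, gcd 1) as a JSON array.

M: 1·4+4·7 = 32 | 4·8 = 32
X: 1·8+4·6 = 32 | 4·8 = 32
gcd(1,4,4) = 1

Coefficients: [1, 4, 4]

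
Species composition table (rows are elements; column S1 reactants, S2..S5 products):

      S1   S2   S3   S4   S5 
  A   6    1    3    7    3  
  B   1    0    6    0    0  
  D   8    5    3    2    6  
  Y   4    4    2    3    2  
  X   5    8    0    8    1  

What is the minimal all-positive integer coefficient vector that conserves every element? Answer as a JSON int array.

A: 6·6 = 36 | 1·1+1·3+2·7+6·3 = 36
B: 6·1 = 6 | 1·0+1·6+2·0+6·0 = 6
D: 6·8 = 48 | 1·5+1·3+2·2+6·6 = 48
Y: 6·4 = 24 | 1·4+1·2+2·3+6·2 = 24
X: 6·5 = 30 | 1·8+1·0+2·8+6·1 = 30
gcd(6,1,1,2,6) = 1

Coefficients: [6, 1, 1, 2, 6]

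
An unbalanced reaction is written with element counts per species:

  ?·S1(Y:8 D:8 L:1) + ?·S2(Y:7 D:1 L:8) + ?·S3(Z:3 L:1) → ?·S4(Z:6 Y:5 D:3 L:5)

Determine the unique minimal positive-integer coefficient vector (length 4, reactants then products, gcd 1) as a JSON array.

Z: 1·0+1·0+6·3 = 18 | 3·6 = 18
Y: 1·8+1·7+6·0 = 15 | 3·5 = 15
D: 1·8+1·1+6·0 = 9 | 3·3 = 9
L: 1·1+1·8+6·1 = 15 | 3·5 = 15
gcd(1,1,6,3) = 1

Coefficients: [1, 1, 6, 3]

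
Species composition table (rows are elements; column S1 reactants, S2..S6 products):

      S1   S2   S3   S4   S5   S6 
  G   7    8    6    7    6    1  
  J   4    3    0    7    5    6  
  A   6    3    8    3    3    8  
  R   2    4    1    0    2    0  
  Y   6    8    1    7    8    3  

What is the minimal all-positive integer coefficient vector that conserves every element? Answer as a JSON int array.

Coefficients: [6, 2, 2, 1, 1, 1]

G: 6·7 = 42 | 2·8+2·6+1·7+1·6+1·1 = 42
J: 6·4 = 24 | 2·3+2·0+1·7+1·5+1·6 = 24
A: 6·6 = 36 | 2·3+2·8+1·3+1·3+1·8 = 36
R: 6·2 = 12 | 2·4+2·1+1·0+1·2+1·0 = 12
Y: 6·6 = 36 | 2·8+2·1+1·7+1·8+1·3 = 36
gcd(6,2,2,1,1,1) = 1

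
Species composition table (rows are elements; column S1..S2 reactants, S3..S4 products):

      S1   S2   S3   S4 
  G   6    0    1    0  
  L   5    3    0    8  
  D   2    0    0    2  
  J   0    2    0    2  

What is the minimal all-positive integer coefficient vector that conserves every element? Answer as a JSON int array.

Coefficients: [1, 1, 6, 1]

G: 1·6+1·0 = 6 | 6·1+1·0 = 6
L: 1·5+1·3 = 8 | 6·0+1·8 = 8
D: 1·2+1·0 = 2 | 6·0+1·2 = 2
J: 1·0+1·2 = 2 | 6·0+1·2 = 2
gcd(1,1,6,1) = 1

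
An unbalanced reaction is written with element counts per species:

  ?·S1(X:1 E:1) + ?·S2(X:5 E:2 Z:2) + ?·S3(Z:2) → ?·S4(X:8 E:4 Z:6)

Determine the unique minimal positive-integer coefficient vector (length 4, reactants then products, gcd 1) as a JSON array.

X: 4·1+4·5+5·0 = 24 | 3·8 = 24
E: 4·1+4·2+5·0 = 12 | 3·4 = 12
Z: 4·0+4·2+5·2 = 18 | 3·6 = 18
gcd(4,4,5,3) = 1

Coefficients: [4, 4, 5, 3]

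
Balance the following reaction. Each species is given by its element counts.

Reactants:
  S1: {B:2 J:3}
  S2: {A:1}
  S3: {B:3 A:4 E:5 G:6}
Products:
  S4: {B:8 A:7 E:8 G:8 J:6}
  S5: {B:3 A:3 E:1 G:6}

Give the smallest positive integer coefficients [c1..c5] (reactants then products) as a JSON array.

B: 6·2+4·0+5·3 = 27 | 3·8+1·3 = 27
A: 6·0+4·1+5·4 = 24 | 3·7+1·3 = 24
E: 6·0+4·0+5·5 = 25 | 3·8+1·1 = 25
G: 6·0+4·0+5·6 = 30 | 3·8+1·6 = 30
J: 6·3+4·0+5·0 = 18 | 3·6+1·0 = 18
gcd(6,4,5,3,1) = 1

Coefficients: [6, 4, 5, 3, 1]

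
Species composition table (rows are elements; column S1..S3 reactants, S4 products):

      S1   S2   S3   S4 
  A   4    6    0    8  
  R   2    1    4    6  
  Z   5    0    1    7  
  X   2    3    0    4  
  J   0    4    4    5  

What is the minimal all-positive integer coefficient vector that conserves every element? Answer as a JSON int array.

Coefficients: [5, 2, 3, 4]

A: 5·4+2·6+3·0 = 32 | 4·8 = 32
R: 5·2+2·1+3·4 = 24 | 4·6 = 24
Z: 5·5+2·0+3·1 = 28 | 4·7 = 28
X: 5·2+2·3+3·0 = 16 | 4·4 = 16
J: 5·0+2·4+3·4 = 20 | 4·5 = 20
gcd(5,2,3,4) = 1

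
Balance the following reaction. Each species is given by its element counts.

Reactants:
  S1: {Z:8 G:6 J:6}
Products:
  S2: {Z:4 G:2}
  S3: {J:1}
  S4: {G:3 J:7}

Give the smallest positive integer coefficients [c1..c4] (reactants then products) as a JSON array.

Coefficients: [3, 6, 4, 2]

Z: 3·8 = 24 | 6·4+4·0+2·0 = 24
G: 3·6 = 18 | 6·2+4·0+2·3 = 18
J: 3·6 = 18 | 6·0+4·1+2·7 = 18
gcd(3,6,4,2) = 1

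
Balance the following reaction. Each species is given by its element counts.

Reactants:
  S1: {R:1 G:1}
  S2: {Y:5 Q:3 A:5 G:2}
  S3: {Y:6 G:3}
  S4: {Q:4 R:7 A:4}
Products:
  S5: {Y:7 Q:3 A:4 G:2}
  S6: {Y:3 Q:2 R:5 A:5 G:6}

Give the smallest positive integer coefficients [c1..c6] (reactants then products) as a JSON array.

Coefficients: [3, 6, 3, 1, 6, 2]

Y: 3·0+6·5+3·6+1·0 = 48 | 6·7+2·3 = 48
Q: 3·0+6·3+3·0+1·4 = 22 | 6·3+2·2 = 22
R: 3·1+6·0+3·0+1·7 = 10 | 6·0+2·5 = 10
A: 3·0+6·5+3·0+1·4 = 34 | 6·4+2·5 = 34
G: 3·1+6·2+3·3+1·0 = 24 | 6·2+2·6 = 24
gcd(3,6,3,1,6,2) = 1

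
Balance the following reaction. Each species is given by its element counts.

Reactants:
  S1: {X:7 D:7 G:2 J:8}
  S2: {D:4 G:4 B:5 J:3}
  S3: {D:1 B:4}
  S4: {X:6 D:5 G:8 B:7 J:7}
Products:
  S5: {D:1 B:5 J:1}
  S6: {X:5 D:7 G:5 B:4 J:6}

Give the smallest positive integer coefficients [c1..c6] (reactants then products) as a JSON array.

Coefficients: [2, 2, 6, 1, 5, 4]

X: 2·7+2·0+6·0+1·6 = 20 | 5·0+4·5 = 20
D: 2·7+2·4+6·1+1·5 = 33 | 5·1+4·7 = 33
G: 2·2+2·4+6·0+1·8 = 20 | 5·0+4·5 = 20
B: 2·0+2·5+6·4+1·7 = 41 | 5·5+4·4 = 41
J: 2·8+2·3+6·0+1·7 = 29 | 5·1+4·6 = 29
gcd(2,2,6,1,5,4) = 1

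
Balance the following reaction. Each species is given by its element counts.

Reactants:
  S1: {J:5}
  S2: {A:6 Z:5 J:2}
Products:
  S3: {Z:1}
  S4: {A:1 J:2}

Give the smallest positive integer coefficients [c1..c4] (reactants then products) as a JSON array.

A: 2·0+1·6 = 6 | 5·0+6·1 = 6
Z: 2·0+1·5 = 5 | 5·1+6·0 = 5
J: 2·5+1·2 = 12 | 5·0+6·2 = 12
gcd(2,1,5,6) = 1

Coefficients: [2, 1, 5, 6]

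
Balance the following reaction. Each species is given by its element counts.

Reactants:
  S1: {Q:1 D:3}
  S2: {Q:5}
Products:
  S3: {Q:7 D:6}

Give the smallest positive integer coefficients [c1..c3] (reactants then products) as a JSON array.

Q: 2·1+1·5 = 7 | 1·7 = 7
D: 2·3+1·0 = 6 | 1·6 = 6
gcd(2,1,1) = 1

Coefficients: [2, 1, 1]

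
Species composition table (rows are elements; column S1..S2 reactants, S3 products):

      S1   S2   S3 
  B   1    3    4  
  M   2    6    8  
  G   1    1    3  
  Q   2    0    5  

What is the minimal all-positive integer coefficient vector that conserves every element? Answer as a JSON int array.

B: 5·1+1·3 = 8 | 2·4 = 8
M: 5·2+1·6 = 16 | 2·8 = 16
G: 5·1+1·1 = 6 | 2·3 = 6
Q: 5·2+1·0 = 10 | 2·5 = 10
gcd(5,1,2) = 1

Coefficients: [5, 1, 2]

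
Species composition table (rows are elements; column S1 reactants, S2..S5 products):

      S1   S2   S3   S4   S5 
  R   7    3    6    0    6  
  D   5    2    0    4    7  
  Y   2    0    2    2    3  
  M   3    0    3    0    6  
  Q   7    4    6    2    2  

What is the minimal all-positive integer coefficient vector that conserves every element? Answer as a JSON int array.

Coefficients: [6, 6, 2, 1, 2]

R: 6·7 = 42 | 6·3+2·6+1·0+2·6 = 42
D: 6·5 = 30 | 6·2+2·0+1·4+2·7 = 30
Y: 6·2 = 12 | 6·0+2·2+1·2+2·3 = 12
M: 6·3 = 18 | 6·0+2·3+1·0+2·6 = 18
Q: 6·7 = 42 | 6·4+2·6+1·2+2·2 = 42
gcd(6,6,2,1,2) = 1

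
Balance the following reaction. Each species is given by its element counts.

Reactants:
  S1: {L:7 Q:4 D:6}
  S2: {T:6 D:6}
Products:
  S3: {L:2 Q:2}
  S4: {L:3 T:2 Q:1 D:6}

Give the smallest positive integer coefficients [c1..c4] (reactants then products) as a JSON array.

L: 4·7+2·0 = 28 | 5·2+6·3 = 28
T: 4·0+2·6 = 12 | 5·0+6·2 = 12
Q: 4·4+2·0 = 16 | 5·2+6·1 = 16
D: 4·6+2·6 = 36 | 5·0+6·6 = 36
gcd(4,2,5,6) = 1

Coefficients: [4, 2, 5, 6]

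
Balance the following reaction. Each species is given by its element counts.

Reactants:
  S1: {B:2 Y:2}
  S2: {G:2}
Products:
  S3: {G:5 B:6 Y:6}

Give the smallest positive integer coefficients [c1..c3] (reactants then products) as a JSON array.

Coefficients: [6, 5, 2]

G: 6·0+5·2 = 10 | 2·5 = 10
B: 6·2+5·0 = 12 | 2·6 = 12
Y: 6·2+5·0 = 12 | 2·6 = 12
gcd(6,5,2) = 1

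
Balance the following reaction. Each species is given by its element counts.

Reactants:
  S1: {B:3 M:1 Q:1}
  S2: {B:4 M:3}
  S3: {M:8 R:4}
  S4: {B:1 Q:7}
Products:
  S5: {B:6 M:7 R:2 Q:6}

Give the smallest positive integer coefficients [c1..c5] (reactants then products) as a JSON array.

B: 3·3+3·4+2·0+3·1 = 24 | 4·6 = 24
M: 3·1+3·3+2·8+3·0 = 28 | 4·7 = 28
R: 3·0+3·0+2·4+3·0 = 8 | 4·2 = 8
Q: 3·1+3·0+2·0+3·7 = 24 | 4·6 = 24
gcd(3,3,2,3,4) = 1

Coefficients: [3, 3, 2, 3, 4]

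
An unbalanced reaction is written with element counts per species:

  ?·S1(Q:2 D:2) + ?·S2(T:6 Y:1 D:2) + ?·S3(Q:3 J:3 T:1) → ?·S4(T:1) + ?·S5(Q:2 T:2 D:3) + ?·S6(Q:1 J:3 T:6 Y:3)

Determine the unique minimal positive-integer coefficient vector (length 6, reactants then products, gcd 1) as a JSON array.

Coefficients: [3, 3, 1, 5, 4, 1]

Q: 3·2+3·0+1·3 = 9 | 5·0+4·2+1·1 = 9
J: 3·0+3·0+1·3 = 3 | 5·0+4·0+1·3 = 3
T: 3·0+3·6+1·1 = 19 | 5·1+4·2+1·6 = 19
Y: 3·0+3·1+1·0 = 3 | 5·0+4·0+1·3 = 3
D: 3·2+3·2+1·0 = 12 | 5·0+4·3+1·0 = 12
gcd(3,3,1,5,4,1) = 1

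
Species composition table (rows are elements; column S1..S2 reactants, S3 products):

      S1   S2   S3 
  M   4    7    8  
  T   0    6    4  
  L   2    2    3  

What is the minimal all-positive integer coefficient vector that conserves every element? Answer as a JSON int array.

M: 5·4+4·7 = 48 | 6·8 = 48
T: 5·0+4·6 = 24 | 6·4 = 24
L: 5·2+4·2 = 18 | 6·3 = 18
gcd(5,4,6) = 1

Coefficients: [5, 4, 6]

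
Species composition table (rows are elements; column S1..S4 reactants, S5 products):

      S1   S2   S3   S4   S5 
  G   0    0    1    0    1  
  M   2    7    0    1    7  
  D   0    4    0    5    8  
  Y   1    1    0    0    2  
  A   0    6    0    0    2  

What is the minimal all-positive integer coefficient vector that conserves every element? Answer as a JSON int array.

G: 5·0+1·0+3·1+4·0 = 3 | 3·1 = 3
M: 5·2+1·7+3·0+4·1 = 21 | 3·7 = 21
D: 5·0+1·4+3·0+4·5 = 24 | 3·8 = 24
Y: 5·1+1·1+3·0+4·0 = 6 | 3·2 = 6
A: 5·0+1·6+3·0+4·0 = 6 | 3·2 = 6
gcd(5,1,3,4,3) = 1

Coefficients: [5, 1, 3, 4, 3]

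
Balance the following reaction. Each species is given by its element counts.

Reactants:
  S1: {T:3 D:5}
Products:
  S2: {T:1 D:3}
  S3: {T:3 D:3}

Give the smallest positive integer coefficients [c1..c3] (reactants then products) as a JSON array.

Coefficients: [3, 3, 2]

T: 3·3 = 9 | 3·1+2·3 = 9
D: 3·5 = 15 | 3·3+2·3 = 15
gcd(3,3,2) = 1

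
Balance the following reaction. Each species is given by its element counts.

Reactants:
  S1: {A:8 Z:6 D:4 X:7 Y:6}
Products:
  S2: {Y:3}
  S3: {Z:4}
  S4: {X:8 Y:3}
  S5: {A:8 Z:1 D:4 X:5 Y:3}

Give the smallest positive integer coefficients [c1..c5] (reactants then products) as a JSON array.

A: 4·8 = 32 | 3·0+5·0+1·0+4·8 = 32
Z: 4·6 = 24 | 3·0+5·4+1·0+4·1 = 24
D: 4·4 = 16 | 3·0+5·0+1·0+4·4 = 16
X: 4·7 = 28 | 3·0+5·0+1·8+4·5 = 28
Y: 4·6 = 24 | 3·3+5·0+1·3+4·3 = 24
gcd(4,3,5,1,4) = 1

Coefficients: [4, 3, 5, 1, 4]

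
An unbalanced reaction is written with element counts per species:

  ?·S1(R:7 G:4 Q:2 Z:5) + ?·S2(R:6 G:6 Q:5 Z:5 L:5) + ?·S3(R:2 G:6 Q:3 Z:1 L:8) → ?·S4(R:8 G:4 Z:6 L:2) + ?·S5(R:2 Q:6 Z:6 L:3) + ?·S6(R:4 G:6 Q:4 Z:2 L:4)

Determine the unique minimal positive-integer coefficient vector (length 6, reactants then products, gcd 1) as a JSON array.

R: 2·7+3·6+1·2 = 34 | 2·8+1·2+4·4 = 34
G: 2·4+3·6+1·6 = 32 | 2·4+1·0+4·6 = 32
Q: 2·2+3·5+1·3 = 22 | 2·0+1·6+4·4 = 22
Z: 2·5+3·5+1·1 = 26 | 2·6+1·6+4·2 = 26
L: 2·0+3·5+1·8 = 23 | 2·2+1·3+4·4 = 23
gcd(2,3,1,2,1,4) = 1

Coefficients: [2, 3, 1, 2, 1, 4]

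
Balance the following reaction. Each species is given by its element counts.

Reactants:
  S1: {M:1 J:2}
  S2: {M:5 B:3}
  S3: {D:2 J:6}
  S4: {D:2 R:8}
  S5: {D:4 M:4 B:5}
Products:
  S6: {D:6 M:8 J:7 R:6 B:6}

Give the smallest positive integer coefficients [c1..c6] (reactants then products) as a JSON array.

Coefficients: [5, 3, 3, 3, 3, 4]

D: 5·0+3·0+3·2+3·2+3·4 = 24 | 4·6 = 24
M: 5·1+3·5+3·0+3·0+3·4 = 32 | 4·8 = 32
J: 5·2+3·0+3·6+3·0+3·0 = 28 | 4·7 = 28
R: 5·0+3·0+3·0+3·8+3·0 = 24 | 4·6 = 24
B: 5·0+3·3+3·0+3·0+3·5 = 24 | 4·6 = 24
gcd(5,3,3,3,3,4) = 1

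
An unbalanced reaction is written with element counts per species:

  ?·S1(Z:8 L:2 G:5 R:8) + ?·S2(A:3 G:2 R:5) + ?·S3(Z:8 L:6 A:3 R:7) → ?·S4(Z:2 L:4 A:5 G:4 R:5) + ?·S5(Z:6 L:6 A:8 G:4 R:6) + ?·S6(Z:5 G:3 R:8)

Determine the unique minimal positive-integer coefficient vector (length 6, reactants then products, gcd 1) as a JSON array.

Coefficients: [4, 5, 1, 2, 1, 6]

Z: 4·8+5·0+1·8 = 40 | 2·2+1·6+6·5 = 40
L: 4·2+5·0+1·6 = 14 | 2·4+1·6+6·0 = 14
A: 4·0+5·3+1·3 = 18 | 2·5+1·8+6·0 = 18
G: 4·5+5·2+1·0 = 30 | 2·4+1·4+6·3 = 30
R: 4·8+5·5+1·7 = 64 | 2·5+1·6+6·8 = 64
gcd(4,5,1,2,1,6) = 1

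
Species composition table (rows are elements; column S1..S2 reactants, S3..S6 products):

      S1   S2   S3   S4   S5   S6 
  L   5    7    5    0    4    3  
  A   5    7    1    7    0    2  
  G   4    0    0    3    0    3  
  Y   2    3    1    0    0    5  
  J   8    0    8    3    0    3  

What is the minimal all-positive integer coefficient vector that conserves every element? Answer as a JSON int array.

L: 6·5+2·7 = 44 | 3·5+5·0+5·4+3·3 = 44
A: 6·5+2·7 = 44 | 3·1+5·7+5·0+3·2 = 44
G: 6·4+2·0 = 24 | 3·0+5·3+5·0+3·3 = 24
Y: 6·2+2·3 = 18 | 3·1+5·0+5·0+3·5 = 18
J: 6·8+2·0 = 48 | 3·8+5·3+5·0+3·3 = 48
gcd(6,2,3,5,5,3) = 1

Coefficients: [6, 2, 3, 5, 5, 3]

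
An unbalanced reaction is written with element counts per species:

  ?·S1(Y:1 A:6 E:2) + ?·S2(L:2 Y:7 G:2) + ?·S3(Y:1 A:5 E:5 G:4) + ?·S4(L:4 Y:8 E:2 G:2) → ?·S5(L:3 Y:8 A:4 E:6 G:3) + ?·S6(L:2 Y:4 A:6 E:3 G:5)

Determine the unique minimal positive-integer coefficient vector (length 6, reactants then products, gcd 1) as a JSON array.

Coefficients: [3, 1, 6, 6, 6, 4]

L: 3·0+1·2+6·0+6·4 = 26 | 6·3+4·2 = 26
Y: 3·1+1·7+6·1+6·8 = 64 | 6·8+4·4 = 64
A: 3·6+1·0+6·5+6·0 = 48 | 6·4+4·6 = 48
E: 3·2+1·0+6·5+6·2 = 48 | 6·6+4·3 = 48
G: 3·0+1·2+6·4+6·2 = 38 | 6·3+4·5 = 38
gcd(3,1,6,6,6,4) = 1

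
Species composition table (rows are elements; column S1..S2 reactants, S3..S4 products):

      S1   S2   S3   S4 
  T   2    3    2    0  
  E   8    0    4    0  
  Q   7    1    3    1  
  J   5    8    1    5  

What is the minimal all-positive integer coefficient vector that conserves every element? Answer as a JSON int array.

Coefficients: [3, 2, 6, 5]

T: 3·2+2·3 = 12 | 6·2+5·0 = 12
E: 3·8+2·0 = 24 | 6·4+5·0 = 24
Q: 3·7+2·1 = 23 | 6·3+5·1 = 23
J: 3·5+2·8 = 31 | 6·1+5·5 = 31
gcd(3,2,6,5) = 1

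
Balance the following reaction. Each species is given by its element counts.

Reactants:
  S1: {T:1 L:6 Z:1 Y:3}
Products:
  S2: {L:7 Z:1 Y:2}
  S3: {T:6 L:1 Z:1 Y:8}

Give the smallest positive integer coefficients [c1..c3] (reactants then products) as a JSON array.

Coefficients: [6, 5, 1]

T: 6·1 = 6 | 5·0+1·6 = 6
L: 6·6 = 36 | 5·7+1·1 = 36
Z: 6·1 = 6 | 5·1+1·1 = 6
Y: 6·3 = 18 | 5·2+1·8 = 18
gcd(6,5,1) = 1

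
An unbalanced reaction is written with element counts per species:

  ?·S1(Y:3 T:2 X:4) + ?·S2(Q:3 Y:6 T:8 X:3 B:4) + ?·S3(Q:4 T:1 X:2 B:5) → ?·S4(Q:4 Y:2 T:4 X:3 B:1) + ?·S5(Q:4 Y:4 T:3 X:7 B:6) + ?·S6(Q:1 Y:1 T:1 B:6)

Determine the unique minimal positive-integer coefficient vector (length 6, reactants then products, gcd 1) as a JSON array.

Q: 1·0+3·3+6·4 = 33 | 6·4+1·4+5·1 = 33
Y: 1·3+3·6+6·0 = 21 | 6·2+1·4+5·1 = 21
T: 1·2+3·8+6·1 = 32 | 6·4+1·3+5·1 = 32
X: 1·4+3·3+6·2 = 25 | 6·3+1·7+5·0 = 25
B: 1·0+3·4+6·5 = 42 | 6·1+1·6+5·6 = 42
gcd(1,3,6,6,1,5) = 1

Coefficients: [1, 3, 6, 6, 1, 5]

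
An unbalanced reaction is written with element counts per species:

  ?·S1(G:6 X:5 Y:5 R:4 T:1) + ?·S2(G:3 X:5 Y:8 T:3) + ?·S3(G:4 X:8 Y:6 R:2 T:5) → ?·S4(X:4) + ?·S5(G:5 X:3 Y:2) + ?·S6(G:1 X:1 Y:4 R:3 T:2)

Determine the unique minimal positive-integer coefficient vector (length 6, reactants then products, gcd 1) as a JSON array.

Coefficients: [4, 1, 1, 3, 5, 6]

G: 4·6+1·3+1·4 = 31 | 3·0+5·5+6·1 = 31
X: 4·5+1·5+1·8 = 33 | 3·4+5·3+6·1 = 33
Y: 4·5+1·8+1·6 = 34 | 3·0+5·2+6·4 = 34
R: 4·4+1·0+1·2 = 18 | 3·0+5·0+6·3 = 18
T: 4·1+1·3+1·5 = 12 | 3·0+5·0+6·2 = 12
gcd(4,1,1,3,5,6) = 1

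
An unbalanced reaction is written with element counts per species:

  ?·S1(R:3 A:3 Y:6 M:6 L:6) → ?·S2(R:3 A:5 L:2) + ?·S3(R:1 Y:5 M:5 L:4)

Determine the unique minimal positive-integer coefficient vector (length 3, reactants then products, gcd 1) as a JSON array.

R: 5·3 = 15 | 3·3+6·1 = 15
A: 5·3 = 15 | 3·5+6·0 = 15
Y: 5·6 = 30 | 3·0+6·5 = 30
M: 5·6 = 30 | 3·0+6·5 = 30
L: 5·6 = 30 | 3·2+6·4 = 30
gcd(5,3,6) = 1

Coefficients: [5, 3, 6]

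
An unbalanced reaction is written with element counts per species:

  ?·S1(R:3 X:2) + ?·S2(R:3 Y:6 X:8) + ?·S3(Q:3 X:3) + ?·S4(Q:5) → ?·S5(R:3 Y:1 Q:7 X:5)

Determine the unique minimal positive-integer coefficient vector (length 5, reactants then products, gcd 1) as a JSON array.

R: 5·3+1·3+4·0+6·0 = 18 | 6·3 = 18
Y: 5·0+1·6+4·0+6·0 = 6 | 6·1 = 6
Q: 5·0+1·0+4·3+6·5 = 42 | 6·7 = 42
X: 5·2+1·8+4·3+6·0 = 30 | 6·5 = 30
gcd(5,1,4,6,6) = 1

Coefficients: [5, 1, 4, 6, 6]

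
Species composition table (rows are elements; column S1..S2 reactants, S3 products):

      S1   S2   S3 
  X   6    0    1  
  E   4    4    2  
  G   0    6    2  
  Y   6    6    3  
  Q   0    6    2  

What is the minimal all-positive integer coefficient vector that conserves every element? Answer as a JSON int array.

Coefficients: [1, 2, 6]

X: 1·6+2·0 = 6 | 6·1 = 6
E: 1·4+2·4 = 12 | 6·2 = 12
G: 1·0+2·6 = 12 | 6·2 = 12
Y: 1·6+2·6 = 18 | 6·3 = 18
Q: 1·0+2·6 = 12 | 6·2 = 12
gcd(1,2,6) = 1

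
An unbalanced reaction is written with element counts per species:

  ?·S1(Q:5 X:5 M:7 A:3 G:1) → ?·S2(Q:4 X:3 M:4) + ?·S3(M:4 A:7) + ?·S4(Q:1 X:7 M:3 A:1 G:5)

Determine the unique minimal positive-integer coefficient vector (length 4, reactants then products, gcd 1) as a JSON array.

Coefficients: [5, 6, 2, 1]

Q: 5·5 = 25 | 6·4+2·0+1·1 = 25
X: 5·5 = 25 | 6·3+2·0+1·7 = 25
M: 5·7 = 35 | 6·4+2·4+1·3 = 35
A: 5·3 = 15 | 6·0+2·7+1·1 = 15
G: 5·1 = 5 | 6·0+2·0+1·5 = 5
gcd(5,6,2,1) = 1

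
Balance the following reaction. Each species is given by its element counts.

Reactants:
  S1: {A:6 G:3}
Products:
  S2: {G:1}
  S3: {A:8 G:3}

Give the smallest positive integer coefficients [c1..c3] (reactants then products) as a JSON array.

Coefficients: [4, 3, 3]

A: 4·6 = 24 | 3·0+3·8 = 24
G: 4·3 = 12 | 3·1+3·3 = 12
gcd(4,3,3) = 1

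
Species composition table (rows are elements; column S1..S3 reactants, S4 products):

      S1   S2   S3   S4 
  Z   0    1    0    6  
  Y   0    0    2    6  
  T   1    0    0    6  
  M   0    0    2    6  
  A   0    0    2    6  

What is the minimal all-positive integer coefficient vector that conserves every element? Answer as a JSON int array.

Z: 6·0+6·1+3·0 = 6 | 1·6 = 6
Y: 6·0+6·0+3·2 = 6 | 1·6 = 6
T: 6·1+6·0+3·0 = 6 | 1·6 = 6
M: 6·0+6·0+3·2 = 6 | 1·6 = 6
A: 6·0+6·0+3·2 = 6 | 1·6 = 6
gcd(6,6,3,1) = 1

Coefficients: [6, 6, 3, 1]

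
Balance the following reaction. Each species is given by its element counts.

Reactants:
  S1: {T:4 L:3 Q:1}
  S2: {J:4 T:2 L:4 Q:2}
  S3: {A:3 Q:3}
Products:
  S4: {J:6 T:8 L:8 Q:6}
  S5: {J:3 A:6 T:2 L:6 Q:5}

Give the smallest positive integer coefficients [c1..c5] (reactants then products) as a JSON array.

J: 4·0+6·4+4·0 = 24 | 3·6+2·3 = 24
A: 4·0+6·0+4·3 = 12 | 3·0+2·6 = 12
T: 4·4+6·2+4·0 = 28 | 3·8+2·2 = 28
L: 4·3+6·4+4·0 = 36 | 3·8+2·6 = 36
Q: 4·1+6·2+4·3 = 28 | 3·6+2·5 = 28
gcd(4,6,4,3,2) = 1

Coefficients: [4, 6, 4, 3, 2]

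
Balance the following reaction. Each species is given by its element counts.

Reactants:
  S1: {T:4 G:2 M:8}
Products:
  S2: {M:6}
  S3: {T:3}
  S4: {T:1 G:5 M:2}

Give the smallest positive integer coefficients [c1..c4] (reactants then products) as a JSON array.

Coefficients: [5, 6, 6, 2]

T: 5·4 = 20 | 6·0+6·3+2·1 = 20
G: 5·2 = 10 | 6·0+6·0+2·5 = 10
M: 5·8 = 40 | 6·6+6·0+2·2 = 40
gcd(5,6,6,2) = 1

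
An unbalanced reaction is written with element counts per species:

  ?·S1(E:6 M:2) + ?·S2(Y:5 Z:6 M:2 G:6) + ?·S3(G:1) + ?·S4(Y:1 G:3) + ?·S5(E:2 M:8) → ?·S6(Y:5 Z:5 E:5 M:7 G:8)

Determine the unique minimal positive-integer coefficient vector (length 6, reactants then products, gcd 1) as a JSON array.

Y: 4·0+5·5+3·0+5·1+3·0 = 30 | 6·5 = 30
Z: 4·0+5·6+3·0+5·0+3·0 = 30 | 6·5 = 30
E: 4·6+5·0+3·0+5·0+3·2 = 30 | 6·5 = 30
M: 4·2+5·2+3·0+5·0+3·8 = 42 | 6·7 = 42
G: 4·0+5·6+3·1+5·3+3·0 = 48 | 6·8 = 48
gcd(4,5,3,5,3,6) = 1

Coefficients: [4, 5, 3, 5, 3, 6]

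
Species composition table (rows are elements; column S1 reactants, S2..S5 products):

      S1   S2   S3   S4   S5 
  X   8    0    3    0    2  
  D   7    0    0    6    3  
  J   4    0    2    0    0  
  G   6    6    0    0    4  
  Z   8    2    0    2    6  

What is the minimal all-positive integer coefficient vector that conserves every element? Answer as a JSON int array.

Coefficients: [3, 1, 6, 2, 3]

X: 3·8 = 24 | 1·0+6·3+2·0+3·2 = 24
D: 3·7 = 21 | 1·0+6·0+2·6+3·3 = 21
J: 3·4 = 12 | 1·0+6·2+2·0+3·0 = 12
G: 3·6 = 18 | 1·6+6·0+2·0+3·4 = 18
Z: 3·8 = 24 | 1·2+6·0+2·2+3·6 = 24
gcd(3,1,6,2,3) = 1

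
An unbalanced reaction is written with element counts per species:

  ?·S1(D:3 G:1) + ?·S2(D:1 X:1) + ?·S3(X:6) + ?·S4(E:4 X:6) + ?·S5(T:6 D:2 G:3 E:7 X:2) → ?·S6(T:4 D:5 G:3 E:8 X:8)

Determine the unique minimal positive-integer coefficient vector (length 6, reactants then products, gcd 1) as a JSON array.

Coefficients: [6, 4, 1, 5, 4, 6]

T: 6·0+4·0+1·0+5·0+4·6 = 24 | 6·4 = 24
D: 6·3+4·1+1·0+5·0+4·2 = 30 | 6·5 = 30
G: 6·1+4·0+1·0+5·0+4·3 = 18 | 6·3 = 18
E: 6·0+4·0+1·0+5·4+4·7 = 48 | 6·8 = 48
X: 6·0+4·1+1·6+5·6+4·2 = 48 | 6·8 = 48
gcd(6,4,1,5,4,6) = 1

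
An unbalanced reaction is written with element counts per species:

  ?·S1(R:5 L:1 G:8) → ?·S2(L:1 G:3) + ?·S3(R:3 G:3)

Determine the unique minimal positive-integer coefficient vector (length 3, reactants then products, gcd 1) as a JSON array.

Coefficients: [3, 3, 5]

R: 3·5 = 15 | 3·0+5·3 = 15
L: 3·1 = 3 | 3·1+5·0 = 3
G: 3·8 = 24 | 3·3+5·3 = 24
gcd(3,3,5) = 1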